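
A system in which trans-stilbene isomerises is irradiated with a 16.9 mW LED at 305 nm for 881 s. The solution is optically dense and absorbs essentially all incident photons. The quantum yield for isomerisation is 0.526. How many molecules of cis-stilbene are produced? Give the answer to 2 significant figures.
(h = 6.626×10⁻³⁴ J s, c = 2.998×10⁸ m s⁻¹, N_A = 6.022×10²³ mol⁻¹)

Photon energy at 305 nm: hc/λ = (6.626×10⁻³⁴)(2.998×10⁸)/(305×10⁻⁹) = 6.513×10⁻¹⁹ J.
Energy delivered: (16.9 mW)(881 s) = 14.89 J.
Photons incident: 14.89 / 6.513×10⁻¹⁹ = 2.286×10¹⁹, i.e. 2.286×10¹⁹/6.022×10²³ = 3.796×10⁻⁵ mol.
Product: Φ × n_abs = 0.526 × 3.796×10⁻⁵ = 1.997×10⁻⁵ mol.
As a count: 1.997×10⁻⁵ × 6.022×10²³ = 1.2×10¹⁹.

1.2×10¹⁹ molecules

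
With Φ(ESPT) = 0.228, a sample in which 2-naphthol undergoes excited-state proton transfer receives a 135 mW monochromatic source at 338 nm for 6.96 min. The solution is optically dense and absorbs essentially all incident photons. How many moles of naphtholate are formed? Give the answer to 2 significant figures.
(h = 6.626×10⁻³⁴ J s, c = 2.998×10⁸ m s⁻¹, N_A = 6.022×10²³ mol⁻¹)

Photon energy at 338 nm: hc/λ = (6.626×10⁻³⁴)(2.998×10⁸)/(338×10⁻⁹) = 5.877×10⁻¹⁹ J.
Energy delivered: (135 mW)(417.6 s) = 56.38 J.
Photons incident: 56.38 / 5.877×10⁻¹⁹ = 9.593×10¹⁹, i.e. 9.593×10¹⁹/6.022×10²³ = 1.593×10⁻⁴ mol.
Product: Φ × n_abs = 0.228 × 1.593×10⁻⁴ = 3.632×10⁻⁵ mol.

3.6×10⁻⁵ mol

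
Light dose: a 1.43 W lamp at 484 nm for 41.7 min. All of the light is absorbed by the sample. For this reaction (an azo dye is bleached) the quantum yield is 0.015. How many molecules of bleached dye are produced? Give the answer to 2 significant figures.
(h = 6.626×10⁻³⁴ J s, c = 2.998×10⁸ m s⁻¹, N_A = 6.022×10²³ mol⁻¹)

Photon energy at 484 nm: hc/λ = (6.626×10⁻³⁴)(2.998×10⁸)/(484×10⁻⁹) = 4.104×10⁻¹⁹ J.
Energy delivered: (1.43 W)(2502 s) = 3578 J.
Photons incident: 3578 / 4.104×10⁻¹⁹ = 8.718×10²¹, i.e. 8.718×10²¹/6.022×10²³ = 0.01448 mol.
Product: Φ × n_abs = 0.015 × 0.01448 = 2.172×10⁻⁴ mol.
As a count: 2.172×10⁻⁴ × 6.022×10²³ = 1.3×10²⁰.

1.3×10²⁰ molecules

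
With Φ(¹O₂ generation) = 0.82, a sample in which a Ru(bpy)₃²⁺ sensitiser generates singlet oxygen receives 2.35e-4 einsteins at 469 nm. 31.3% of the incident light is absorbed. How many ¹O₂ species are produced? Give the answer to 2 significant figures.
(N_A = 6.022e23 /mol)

Photons absorbed: 0.313 × 2.35e-4 = 7.356e-5 mol.
Product: Φ × n_abs = 0.82 × 7.356e-5 = 6.032e-5 mol.
As a count: 6.032e-5 × 6.022e23 = 3.6e19.

3.6e19 species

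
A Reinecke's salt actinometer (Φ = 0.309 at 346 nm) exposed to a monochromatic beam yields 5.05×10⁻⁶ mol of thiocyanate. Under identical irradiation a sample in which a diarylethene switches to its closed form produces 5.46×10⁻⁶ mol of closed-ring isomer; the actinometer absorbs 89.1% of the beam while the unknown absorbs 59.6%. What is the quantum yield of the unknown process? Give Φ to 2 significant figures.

Photons absorbed by the actinometer: 5.05×10⁻⁶ / 0.309 = 1.634×10⁻⁵ mol.
Incident flux: 1.634×10⁻⁵ / 0.891 = 1.834×10⁻⁵ einstein.
Absorbed by unknown: 0.596 × 1.834×10⁻⁵ = 1.093×10⁻⁵ mol.
Φ(unknown) = 5.46×10⁻⁶ / 1.093×10⁻⁵ = 0.50.

Φ = 0.50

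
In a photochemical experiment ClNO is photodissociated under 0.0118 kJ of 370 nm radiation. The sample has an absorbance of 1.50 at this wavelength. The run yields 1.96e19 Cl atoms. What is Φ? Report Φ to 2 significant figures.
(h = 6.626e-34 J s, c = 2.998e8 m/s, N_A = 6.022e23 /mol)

Product: 1.96e19 / 6.022e23 = 3.255e-5 mol.
Photon energy at 370 nm: hc/λ = (6.626e-34)(2.998e8)/(370e-9) = 5.369e-19 J.
Incident energy: 0.0118 kJ = 11.8 J.
Photons incident: 11.8 / 5.369e-19 = 2.198e19, i.e. 2.198e19/6.022e23 = 3.650e-5 mol.
Fraction absorbed: 1 − 10^(−1.50) = 0.9684.
Photons absorbed: 0.9684 × 3.650e-5 = 3.535e-5 mol.
Φ = 3.255e-5 mol / 3.535e-5 mol photons = 0.92.

Φ = 0.92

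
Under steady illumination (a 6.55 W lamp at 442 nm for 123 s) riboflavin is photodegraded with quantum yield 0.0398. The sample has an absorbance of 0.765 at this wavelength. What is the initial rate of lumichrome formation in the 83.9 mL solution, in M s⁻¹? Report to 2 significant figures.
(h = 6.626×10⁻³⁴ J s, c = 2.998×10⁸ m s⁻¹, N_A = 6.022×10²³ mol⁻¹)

9.5×10⁻⁶ M s⁻¹

Photon energy at 442 nm: hc/λ = (6.626×10⁻³⁴)(2.998×10⁸)/(442×10⁻⁹) = 4.494×10⁻¹⁹ J.
Energy delivered: (6.55 W)(123 s) = 805.7 J.
Photons incident: 805.7 / 4.494×10⁻¹⁹ = 1.793×10²¹, i.e. 1.793×10²¹/6.022×10²³ = 0.002977 mol.
Fraction absorbed: 1 − 10^(−0.765) = 0.8282.
Photons absorbed: 0.8282 × 0.002977 = 0.002466 mol.
Product formed: 0.0398 × 0.002466 = 9.815×10⁻⁵ mol.
Rate: 9.815×10⁻⁵ mol / (123 s × 0.0839 L) = 9.5×10⁻⁶ M s⁻¹.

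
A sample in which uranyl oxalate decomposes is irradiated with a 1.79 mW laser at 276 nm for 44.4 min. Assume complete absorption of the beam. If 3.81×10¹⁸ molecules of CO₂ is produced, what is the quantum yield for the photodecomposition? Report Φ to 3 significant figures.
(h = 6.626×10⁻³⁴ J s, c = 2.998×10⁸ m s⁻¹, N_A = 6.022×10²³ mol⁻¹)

Φ = 0.575

Product: 3.81×10¹⁸ / 6.022×10²³ = 6.327×10⁻⁶ mol.
Photon energy at 276 nm: hc/λ = (6.626×10⁻³⁴)(2.998×10⁸)/(276×10⁻⁹) = 7.197×10⁻¹⁹ J.
Energy delivered: (1.79 mW)(2664 s) = 4.769 J.
Photons incident: 4.769 / 7.197×10⁻¹⁹ = 6.626×10¹⁸, i.e. 6.626×10¹⁸/6.022×10²³ = 1.100×10⁻⁵ mol.
Φ = 6.327×10⁻⁶ mol / 1.100×10⁻⁵ mol photons = 0.575.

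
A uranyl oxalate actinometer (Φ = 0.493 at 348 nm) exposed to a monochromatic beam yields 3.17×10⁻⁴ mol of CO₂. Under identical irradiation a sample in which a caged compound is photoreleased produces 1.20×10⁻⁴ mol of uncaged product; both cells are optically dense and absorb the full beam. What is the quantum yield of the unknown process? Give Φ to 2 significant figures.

Φ = 0.19

Photons absorbed by the actinometer: 3.17×10⁻⁴ / 0.493 = 6.430×10⁻⁴ mol.
Φ(unknown) = 1.20×10⁻⁴ / 6.430×10⁻⁴ = 0.19.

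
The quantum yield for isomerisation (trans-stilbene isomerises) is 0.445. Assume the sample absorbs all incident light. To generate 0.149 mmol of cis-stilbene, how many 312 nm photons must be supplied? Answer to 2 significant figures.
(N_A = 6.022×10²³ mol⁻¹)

Product: 0.149 mmol = 1.49×10⁻⁴ mol.
Photons that must be absorbed: 1.49×10⁻⁴ / 0.445 = 3.348×10⁻⁴ mol.
Photon count: 3.348×10⁻⁴ × 6.022×10²³ = 2.0×10²⁰.

2.0×10²⁰ photons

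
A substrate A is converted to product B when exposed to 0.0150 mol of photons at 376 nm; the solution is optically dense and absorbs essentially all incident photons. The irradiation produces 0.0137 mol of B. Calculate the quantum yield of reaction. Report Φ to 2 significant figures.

Φ = 0.91

Φ = 0.0137 mol / 0.0150 mol photons = 0.91.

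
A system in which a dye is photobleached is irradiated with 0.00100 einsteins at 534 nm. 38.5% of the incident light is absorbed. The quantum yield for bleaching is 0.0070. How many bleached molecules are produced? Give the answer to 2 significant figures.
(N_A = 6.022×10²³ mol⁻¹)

Photons absorbed: 0.385 × 0.00100 = 3.850×10⁻⁴ mol.
Product: Φ × n_abs = 0.0070 × 3.850×10⁻⁴ = 2.695×10⁻⁶ mol.
As a count: 2.695×10⁻⁶ × 6.022×10²³ = 1.6×10¹⁸.

1.6×10¹⁸ bleached molecules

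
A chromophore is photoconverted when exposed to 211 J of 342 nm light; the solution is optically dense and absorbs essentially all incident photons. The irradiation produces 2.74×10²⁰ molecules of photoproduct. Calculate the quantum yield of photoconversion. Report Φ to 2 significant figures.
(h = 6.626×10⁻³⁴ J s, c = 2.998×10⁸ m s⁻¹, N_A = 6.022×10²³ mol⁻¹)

Φ = 0.75

Product: 2.74×10²⁰ / 6.022×10²³ = 4.550×10⁻⁴ mol.
Photon energy at 342 nm: hc/λ = (6.626×10⁻³⁴)(2.998×10⁸)/(342×10⁻⁹) = 5.808×10⁻¹⁹ J.
Photons incident: 211 / 5.808×10⁻¹⁹ = 3.633×10²⁰, i.e. 3.633×10²⁰/6.022×10²³ = 6.033×10⁻⁴ mol.
Φ = 4.550×10⁻⁴ mol / 6.033×10⁻⁴ mol photons = 0.75.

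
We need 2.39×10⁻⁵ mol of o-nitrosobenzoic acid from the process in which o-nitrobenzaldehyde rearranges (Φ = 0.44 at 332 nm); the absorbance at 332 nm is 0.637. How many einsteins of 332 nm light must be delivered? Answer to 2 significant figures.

7.1×10⁻⁵ einstein

Photons that must be absorbed: 2.39×10⁻⁵ / 0.44 = 5.432×10⁻⁵ mol.
Fraction absorbed: 1 − 10^(−0.637) = 0.7693.
Incident photons needed: 5.432×10⁻⁵ / 0.7693 = 7.061×10⁻⁵ mol.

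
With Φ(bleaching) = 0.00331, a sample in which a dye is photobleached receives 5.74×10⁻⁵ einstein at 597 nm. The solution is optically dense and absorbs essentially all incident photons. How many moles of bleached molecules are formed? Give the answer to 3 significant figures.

Product: Φ × n_abs = 0.00331 × 5.74×10⁻⁵ = 1.900×10⁻⁷ mol.

1.90×10⁻⁷ mol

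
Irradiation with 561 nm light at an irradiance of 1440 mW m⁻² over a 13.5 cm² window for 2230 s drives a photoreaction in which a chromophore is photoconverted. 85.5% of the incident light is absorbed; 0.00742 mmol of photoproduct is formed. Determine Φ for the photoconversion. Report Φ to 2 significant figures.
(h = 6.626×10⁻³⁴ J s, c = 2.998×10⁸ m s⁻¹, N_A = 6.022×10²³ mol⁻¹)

Product: 0.00742 mmol = 7.42×10⁻⁶ mol.
Photon energy at 561 nm: hc/λ = (6.626×10⁻³⁴)(2.998×10⁸)/(561×10⁻⁹) = 3.541×10⁻¹⁹ J.
Energy delivered: (1440 mW m⁻²)(13.5×10⁻⁴ m²)(2230 s) = 4.335 J.
Photons incident: 4.335 / 3.541×10⁻¹⁹ = 1.224×10¹⁹, i.e. 1.224×10¹⁹/6.022×10²³ = 2.033×10⁻⁵ mol.
Photons absorbed: 0.855 × 2.033×10⁻⁵ = 1.738×10⁻⁵ mol.
Φ = 7.42×10⁻⁶ mol / 1.738×10⁻⁵ mol photons = 0.43.

Φ = 0.43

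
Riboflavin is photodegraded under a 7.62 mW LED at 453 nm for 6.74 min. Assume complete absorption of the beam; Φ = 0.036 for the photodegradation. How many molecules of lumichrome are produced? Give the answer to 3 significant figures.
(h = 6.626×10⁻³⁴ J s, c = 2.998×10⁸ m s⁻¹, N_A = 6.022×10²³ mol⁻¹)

Photon energy at 453 nm: hc/λ = (6.626×10⁻³⁴)(2.998×10⁸)/(453×10⁻⁹) = 4.385×10⁻¹⁹ J.
Energy delivered: (7.62 mW)(404.4 s) = 3.082 J.
Photons incident: 3.082 / 4.385×10⁻¹⁹ = 7.029×10¹⁸, i.e. 7.029×10¹⁸/6.022×10²³ = 1.167×10⁻⁵ mol.
Product: Φ × n_abs = 0.036 × 1.167×10⁻⁵ = 4.201×10⁻⁷ mol.
As a count: 4.201×10⁻⁷ × 6.022×10²³ = 2.53×10¹⁷.

2.53×10¹⁷ molecules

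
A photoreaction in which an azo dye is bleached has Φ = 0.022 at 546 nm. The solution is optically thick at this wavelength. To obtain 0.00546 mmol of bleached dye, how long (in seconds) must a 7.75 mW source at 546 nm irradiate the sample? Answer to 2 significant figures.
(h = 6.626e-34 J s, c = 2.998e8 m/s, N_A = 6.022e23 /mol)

t ≈ 7000 s

Product: 0.00546 mmol = 5.46e-6 mol.
Photons that must be absorbed: 5.46e-6 / 0.022 = 2.482e-4 mol.
Photon energy: hc/λ = 3.638e-19 J; per mole, 2.191e5 J mol⁻¹.
Energy required: 2.482e-4 × 2.191e5 = 54.38 J.
Time: 54.38 J / 0.00775 W = 7000 s.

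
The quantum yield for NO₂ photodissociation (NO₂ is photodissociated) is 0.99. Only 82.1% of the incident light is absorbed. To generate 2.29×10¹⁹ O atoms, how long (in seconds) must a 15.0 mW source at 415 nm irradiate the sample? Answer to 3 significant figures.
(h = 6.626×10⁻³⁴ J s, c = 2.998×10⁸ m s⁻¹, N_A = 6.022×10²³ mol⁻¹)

t ≈ 899 s

Product: 2.29×10¹⁹ / 6.022×10²³ = 3.803×10⁻⁵ mol.
Photons that must be absorbed: 3.803×10⁻⁵ / 0.99 = 3.841×10⁻⁵ mol.
Incident photons needed: 3.841×10⁻⁵ / 0.821 = 4.678×10⁻⁵ mol.
Photon energy: hc/λ = 4.787×10⁻¹⁹ J; per mole, 2.883×10⁵ J mol⁻¹.
Energy required: 4.678×10⁻⁵ × 2.883×10⁵ = 13.49 J.
Time: 13.49 J / 0.015 W = 899 s.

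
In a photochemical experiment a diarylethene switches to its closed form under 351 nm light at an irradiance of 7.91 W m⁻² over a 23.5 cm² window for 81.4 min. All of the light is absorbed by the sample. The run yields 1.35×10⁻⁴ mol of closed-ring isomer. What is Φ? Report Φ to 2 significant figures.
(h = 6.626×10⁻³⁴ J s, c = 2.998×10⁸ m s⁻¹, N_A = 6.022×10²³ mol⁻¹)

Photon energy at 351 nm: hc/λ = (6.626×10⁻³⁴)(2.998×10⁸)/(351×10⁻⁹) = 5.659×10⁻¹⁹ J.
Energy delivered: (7.91 W m⁻²)(23.5×10⁻⁴ m²)(4884 s) = 90.79 J.
Photons incident: 90.79 / 5.659×10⁻¹⁹ = 1.604×10²⁰, i.e. 1.604×10²⁰/6.022×10²³ = 2.664×10⁻⁴ mol.
Φ = 1.35×10⁻⁴ mol / 2.664×10⁻⁴ mol photons = 0.51.

Φ = 0.51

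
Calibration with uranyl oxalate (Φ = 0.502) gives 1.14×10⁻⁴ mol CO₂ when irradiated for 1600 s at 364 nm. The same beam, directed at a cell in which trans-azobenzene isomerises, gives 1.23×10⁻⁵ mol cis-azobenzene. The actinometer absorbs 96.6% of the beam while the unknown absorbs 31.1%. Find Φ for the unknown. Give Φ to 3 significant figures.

Photons absorbed by the actinometer: 1.14×10⁻⁴ / 0.502 = 2.271×10⁻⁴ mol.
Incident flux: 2.271×10⁻⁴ / 0.966 = 2.351×10⁻⁴ einstein.
Absorbed by unknown: 0.311 × 2.351×10⁻⁴ = 7.312×10⁻⁵ mol.
Φ(unknown) = 1.23×10⁻⁵ / 7.312×10⁻⁵ = 0.168.

Φ = 0.168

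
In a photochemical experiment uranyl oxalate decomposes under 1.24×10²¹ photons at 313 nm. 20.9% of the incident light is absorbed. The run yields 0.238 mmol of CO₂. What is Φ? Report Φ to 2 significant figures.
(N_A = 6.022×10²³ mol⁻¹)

Product: 0.238 mmol = 2.38×10⁻⁴ mol.
Moles of photons: 1.24×10²¹ / 6.022×10²³ = 0.002059 mol.
Photons absorbed: 0.209 × 0.002059 = 4.303×10⁻⁴ mol.
Φ = 2.38×10⁻⁴ mol / 4.303×10⁻⁴ mol photons = 0.55.

Φ = 0.55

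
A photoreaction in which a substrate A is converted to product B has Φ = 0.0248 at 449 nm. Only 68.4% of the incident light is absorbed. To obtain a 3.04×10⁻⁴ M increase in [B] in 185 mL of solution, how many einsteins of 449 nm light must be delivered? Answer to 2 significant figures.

Product: (3.04×10⁻⁴ M)(0.185 L) = 5.624×10⁻⁵ mol.
Photons that must be absorbed: 5.624×10⁻⁵ / 0.0248 = 0.002268 mol.
Incident photons needed: 0.002268 / 0.684 = 0.003316 mol.

0.0033 einstein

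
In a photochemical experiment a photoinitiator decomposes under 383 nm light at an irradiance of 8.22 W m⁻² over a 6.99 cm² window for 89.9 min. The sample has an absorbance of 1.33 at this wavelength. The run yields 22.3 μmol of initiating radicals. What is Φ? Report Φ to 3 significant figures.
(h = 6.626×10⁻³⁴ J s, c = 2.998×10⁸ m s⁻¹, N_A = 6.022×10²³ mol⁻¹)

Product: 22.3 μmol = 2.23×10⁻⁵ mol.
Photon energy at 383 nm: hc/λ = (6.626×10⁻³⁴)(2.998×10⁸)/(383×10⁻⁹) = 5.187×10⁻¹⁹ J.
Energy delivered: (8.22 W m⁻²)(6.99×10⁻⁴ m²)(5394 s) = 30.99 J.
Photons incident: 30.99 / 5.187×10⁻¹⁹ = 5.975×10¹⁹, i.e. 5.975×10¹⁹/6.022×10²³ = 9.922×10⁻⁵ mol.
Fraction absorbed: 1 − 10^(−1.33) = 0.9532.
Photons absorbed: 0.9532 × 9.922×10⁻⁵ = 9.458×10⁻⁵ mol.
Φ = 2.23×10⁻⁵ mol / 9.458×10⁻⁵ mol photons = 0.236.

Φ = 0.236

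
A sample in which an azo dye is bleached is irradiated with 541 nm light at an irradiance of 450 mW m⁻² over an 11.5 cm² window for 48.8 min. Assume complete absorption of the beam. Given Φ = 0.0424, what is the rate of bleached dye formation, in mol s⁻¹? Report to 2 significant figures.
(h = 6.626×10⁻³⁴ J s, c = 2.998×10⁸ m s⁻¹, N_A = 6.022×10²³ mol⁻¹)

Photon energy at 541 nm: hc/λ = (6.626×10⁻³⁴)(2.998×10⁸)/(541×10⁻⁹) = 3.672×10⁻¹⁹ J.
Energy delivered: (450 mW m⁻²)(11.5×10⁻⁴ m²)(2928 s) = 1.515 J.
Photons incident: 1.515 / 3.672×10⁻¹⁹ = 4.126×10¹⁸, i.e. 4.126×10¹⁸/6.022×10²³ = 6.852×10⁻⁶ mol.
Product formed: 0.0424 × 6.852×10⁻⁶ = 2.905×10⁻⁷ mol.
Rate: 2.905×10⁻⁷ / 2928 s = 9.9×10⁻¹¹ mol s⁻¹.

9.9×10⁻¹¹ mol s⁻¹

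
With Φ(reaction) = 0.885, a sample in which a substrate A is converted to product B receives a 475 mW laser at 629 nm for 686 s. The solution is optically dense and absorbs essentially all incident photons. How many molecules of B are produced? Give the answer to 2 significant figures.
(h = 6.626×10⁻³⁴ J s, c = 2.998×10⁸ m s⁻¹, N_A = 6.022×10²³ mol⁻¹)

9.1×10²⁰ molecules

Photon energy at 629 nm: hc/λ = (6.626×10⁻³⁴)(2.998×10⁸)/(629×10⁻⁹) = 3.158×10⁻¹⁹ J.
Energy delivered: (475 mW)(686 s) = 325.8 J.
Photons incident: 325.8 / 3.158×10⁻¹⁹ = 1.032×10²¹, i.e. 1.032×10²¹/6.022×10²³ = 0.001714 mol.
Product: Φ × n_abs = 0.885 × 0.001714 = 0.001517 mol.
As a count: 0.001517 × 6.022×10²³ = 9.1×10²⁰.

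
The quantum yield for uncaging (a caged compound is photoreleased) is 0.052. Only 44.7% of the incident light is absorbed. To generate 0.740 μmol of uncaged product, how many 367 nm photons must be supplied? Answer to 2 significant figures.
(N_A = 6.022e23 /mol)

1.9e19 photons

Product: 0.740 μmol = 7.40e-7 mol.
Photons that must be absorbed: 7.40e-7 / 0.052 = 1.423e-5 mol.
Incident photons needed: 1.423e-5 / 0.447 = 3.183e-5 mol.
Photon count: 3.183e-5 × 6.022e23 = 1.9e19.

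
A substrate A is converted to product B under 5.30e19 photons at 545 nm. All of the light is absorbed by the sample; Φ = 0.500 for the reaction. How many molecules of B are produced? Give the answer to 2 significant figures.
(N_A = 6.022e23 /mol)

Moles of photons: 5.30e19 / 6.022e23 = 8.801e-5 mol.
Product: Φ × n_abs = 0.500 × 8.801e-5 = 4.401e-5 mol.
As a count: 4.401e-5 × 6.022e23 = 2.7e19.

2.7e19 molecules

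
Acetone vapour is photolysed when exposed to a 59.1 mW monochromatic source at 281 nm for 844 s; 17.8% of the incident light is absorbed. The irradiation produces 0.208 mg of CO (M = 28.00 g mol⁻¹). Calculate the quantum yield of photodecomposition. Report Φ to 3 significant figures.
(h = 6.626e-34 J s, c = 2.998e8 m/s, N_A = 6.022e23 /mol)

Φ = 0.356

Product: 0.208 mg / 28.00 g mol⁻¹ = 7.429e-6 mol.
Photon energy at 281 nm: hc/λ = (6.626e-34)(2.998e8)/(281e-9) = 7.069e-19 J.
Energy delivered: (59.1 mW)(844 s) = 49.88 J.
Photons incident: 49.88 / 7.069e-19 = 7.056e19, i.e. 7.056e19/6.022e23 = 1.172e-4 mol.
Photons absorbed: 0.178 × 1.172e-4 = 2.086e-5 mol.
Φ = 7.429e-6 mol / 2.086e-5 mol photons = 0.356.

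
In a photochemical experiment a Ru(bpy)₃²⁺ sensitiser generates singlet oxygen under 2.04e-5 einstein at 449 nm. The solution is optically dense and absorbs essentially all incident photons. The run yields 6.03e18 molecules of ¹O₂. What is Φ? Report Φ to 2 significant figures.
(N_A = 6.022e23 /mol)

Φ = 0.49

Product: 6.03e18 / 6.022e23 = 1.001e-5 mol.
Φ = 1.001e-5 mol / 2.04e-5 mol photons = 0.49.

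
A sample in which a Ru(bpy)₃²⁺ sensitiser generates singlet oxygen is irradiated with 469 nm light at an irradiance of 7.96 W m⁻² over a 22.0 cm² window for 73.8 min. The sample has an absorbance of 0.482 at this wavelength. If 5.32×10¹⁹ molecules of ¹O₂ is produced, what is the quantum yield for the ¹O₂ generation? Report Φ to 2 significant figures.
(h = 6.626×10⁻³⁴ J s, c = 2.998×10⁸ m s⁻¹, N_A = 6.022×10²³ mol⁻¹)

Φ = 0.43

Product: 5.32×10¹⁹ / 6.022×10²³ = 8.834×10⁻⁵ mol.
Photon energy at 469 nm: hc/λ = (6.626×10⁻³⁴)(2.998×10⁸)/(469×10⁻⁹) = 4.236×10⁻¹⁹ J.
Energy delivered: (7.96 W m⁻²)(22.0×10⁻⁴ m²)(4428 s) = 77.54 J.
Photons incident: 77.54 / 4.236×10⁻¹⁹ = 1.831×10²⁰, i.e. 1.831×10²⁰/6.022×10²³ = 3.041×10⁻⁴ mol.
Fraction absorbed: 1 − 10^(−0.482) = 0.6704.
Photons absorbed: 0.6704 × 3.041×10⁻⁴ = 2.039×10⁻⁴ mol.
Φ = 8.834×10⁻⁵ mol / 2.039×10⁻⁴ mol photons = 0.43.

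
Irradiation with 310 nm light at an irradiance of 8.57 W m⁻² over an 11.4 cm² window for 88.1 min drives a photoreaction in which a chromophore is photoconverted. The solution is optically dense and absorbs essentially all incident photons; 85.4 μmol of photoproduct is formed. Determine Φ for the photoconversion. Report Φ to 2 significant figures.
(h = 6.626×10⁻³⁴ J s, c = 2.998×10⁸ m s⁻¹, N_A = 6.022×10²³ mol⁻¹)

Product: 85.4 μmol = 8.54×10⁻⁵ mol.
Photon energy at 310 nm: hc/λ = (6.626×10⁻³⁴)(2.998×10⁸)/(310×10⁻⁹) = 6.408×10⁻¹⁹ J.
Energy delivered: (8.57 W m⁻²)(11.4×10⁻⁴ m²)(5286 s) = 51.64 J.
Photons incident: 51.64 / 6.408×10⁻¹⁹ = 8.059×10¹⁹, i.e. 8.059×10¹⁹/6.022×10²³ = 1.338×10⁻⁴ mol.
Φ = 8.54×10⁻⁵ mol / 1.338×10⁻⁴ mol photons = 0.64.

Φ = 0.64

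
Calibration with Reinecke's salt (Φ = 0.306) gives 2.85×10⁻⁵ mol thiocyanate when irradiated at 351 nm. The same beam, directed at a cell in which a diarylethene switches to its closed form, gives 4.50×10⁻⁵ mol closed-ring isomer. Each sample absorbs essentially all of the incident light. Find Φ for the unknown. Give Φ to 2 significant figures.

Photons absorbed by the actinometer: 2.85×10⁻⁵ / 0.306 = 9.314×10⁻⁵ mol.
Φ(unknown) = 4.50×10⁻⁵ / 9.314×10⁻⁵ = 0.48.

Φ = 0.48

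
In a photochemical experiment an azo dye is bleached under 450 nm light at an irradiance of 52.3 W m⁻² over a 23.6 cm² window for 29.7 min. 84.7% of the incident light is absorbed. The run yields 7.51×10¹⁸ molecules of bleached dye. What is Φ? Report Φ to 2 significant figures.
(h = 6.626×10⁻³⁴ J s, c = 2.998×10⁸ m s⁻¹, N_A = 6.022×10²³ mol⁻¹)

Product: 7.51×10¹⁸ / 6.022×10²³ = 1.247×10⁻⁵ mol.
Photon energy at 450 nm: hc/λ = (6.626×10⁻³⁴)(2.998×10⁸)/(450×10⁻⁹) = 4.414×10⁻¹⁹ J.
Energy delivered: (52.3 W m⁻²)(23.6×10⁻⁴ m²)(1782 s) = 219.9 J.
Photons incident: 219.9 / 4.414×10⁻¹⁹ = 4.982×10²⁰, i.e. 4.982×10²⁰/6.022×10²³ = 8.273×10⁻⁴ mol.
Photons absorbed: 0.847 × 8.273×10⁻⁴ = 7.007×10⁻⁴ mol.
Φ = 1.247×10⁻⁵ mol / 7.007×10⁻⁴ mol photons = 0.018.

Φ = 0.018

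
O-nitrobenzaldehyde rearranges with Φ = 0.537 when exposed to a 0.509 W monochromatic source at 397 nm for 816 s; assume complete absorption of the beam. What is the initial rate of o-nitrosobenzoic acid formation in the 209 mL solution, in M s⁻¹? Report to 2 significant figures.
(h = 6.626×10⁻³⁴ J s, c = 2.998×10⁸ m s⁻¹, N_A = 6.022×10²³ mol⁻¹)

Photon energy at 397 nm: hc/λ = (6.626×10⁻³⁴)(2.998×10⁸)/(397×10⁻⁹) = 5.004×10⁻¹⁹ J.
Energy delivered: (0.509 W)(816 s) = 415.3 J.
Photons incident: 415.3 / 5.004×10⁻¹⁹ = 8.299×10²⁰, i.e. 8.299×10²⁰/6.022×10²³ = 0.001378 mol.
Product formed: 0.537 × 0.001378 = 7.400×10⁻⁴ mol.
Rate: 7.400×10⁻⁴ mol / (816 s × 0.209 L) = 4.3×10⁻⁶ M s⁻¹.

4.3×10⁻⁶ M s⁻¹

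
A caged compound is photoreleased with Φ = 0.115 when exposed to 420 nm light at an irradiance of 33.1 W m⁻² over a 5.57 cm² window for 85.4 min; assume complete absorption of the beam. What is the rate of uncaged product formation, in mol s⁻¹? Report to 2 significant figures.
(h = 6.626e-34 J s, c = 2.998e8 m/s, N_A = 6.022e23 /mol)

7.4e-9 mol s⁻¹

Photon energy at 420 nm: hc/λ = (6.626e-34)(2.998e8)/(420e-9) = 4.730e-19 J.
Energy delivered: (33.1 W m⁻²)(5.57e-4 m²)(5124 s) = 94.47 J.
Photons incident: 94.47 / 4.730e-19 = 1.997e20, i.e. 1.997e20/6.022e23 = 3.316e-4 mol.
Product formed: 0.115 × 3.316e-4 = 3.813e-5 mol.
Rate: 3.813e-5 / 5124 s = 7.4e-9 mol s⁻¹.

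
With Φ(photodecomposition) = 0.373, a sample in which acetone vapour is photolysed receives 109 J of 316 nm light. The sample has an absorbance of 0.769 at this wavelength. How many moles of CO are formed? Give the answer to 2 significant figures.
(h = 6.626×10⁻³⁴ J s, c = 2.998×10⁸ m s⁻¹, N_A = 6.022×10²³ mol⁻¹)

8.9×10⁻⁵ mol

Photon energy at 316 nm: hc/λ = (6.626×10⁻³⁴)(2.998×10⁸)/(316×10⁻⁹) = 6.286×10⁻¹⁹ J.
Photons incident: 109 / 6.286×10⁻¹⁹ = 1.734×10²⁰, i.e. 1.734×10²⁰/6.022×10²³ = 2.879×10⁻⁴ mol.
Fraction absorbed: 1 − 10^(−0.769) = 0.8298.
Photons absorbed: 0.8298 × 2.879×10⁻⁴ = 2.389×10⁻⁴ mol.
Product: Φ × n_abs = 0.373 × 2.389×10⁻⁴ = 8.911×10⁻⁵ mol.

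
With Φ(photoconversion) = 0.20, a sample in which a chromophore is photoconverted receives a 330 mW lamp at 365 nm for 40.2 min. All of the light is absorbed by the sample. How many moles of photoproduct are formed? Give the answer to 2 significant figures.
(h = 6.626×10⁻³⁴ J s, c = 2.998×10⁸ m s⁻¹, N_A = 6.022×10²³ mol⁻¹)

4.9×10⁻⁴ mol

Photon energy at 365 nm: hc/λ = (6.626×10⁻³⁴)(2.998×10⁸)/(365×10⁻⁹) = 5.442×10⁻¹⁹ J.
Energy delivered: (330 mW)(2412 s) = 796.0 J.
Photons incident: 796.0 / 5.442×10⁻¹⁹ = 1.463×10²¹, i.e. 1.463×10²¹/6.022×10²³ = 0.002429 mol.
Product: Φ × n_abs = 0.20 × 0.002429 = 4.858×10⁻⁴ mol.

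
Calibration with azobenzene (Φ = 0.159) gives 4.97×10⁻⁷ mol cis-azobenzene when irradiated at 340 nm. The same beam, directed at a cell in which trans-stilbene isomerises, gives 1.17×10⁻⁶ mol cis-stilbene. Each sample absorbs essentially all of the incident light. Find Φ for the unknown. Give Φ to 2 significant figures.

Photons absorbed by the actinometer: 4.97×10⁻⁷ / 0.159 = 3.126×10⁻⁶ mol.
Φ(unknown) = 1.17×10⁻⁶ / 3.126×10⁻⁶ = 0.37.

Φ = 0.37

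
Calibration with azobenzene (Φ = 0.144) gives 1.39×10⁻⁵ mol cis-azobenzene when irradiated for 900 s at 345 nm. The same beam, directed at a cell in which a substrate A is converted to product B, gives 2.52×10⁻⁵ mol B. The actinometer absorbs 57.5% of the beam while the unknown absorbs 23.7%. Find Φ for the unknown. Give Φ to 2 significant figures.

Φ = 0.63

Photons absorbed by the actinometer: 1.39×10⁻⁵ / 0.144 = 9.653×10⁻⁵ mol.
Incident flux: 9.653×10⁻⁵ / 0.575 = 1.679×10⁻⁴ einstein.
Absorbed by unknown: 0.237 × 1.679×10⁻⁴ = 3.979×10⁻⁵ mol.
Φ(unknown) = 2.52×10⁻⁵ / 3.979×10⁻⁵ = 0.63.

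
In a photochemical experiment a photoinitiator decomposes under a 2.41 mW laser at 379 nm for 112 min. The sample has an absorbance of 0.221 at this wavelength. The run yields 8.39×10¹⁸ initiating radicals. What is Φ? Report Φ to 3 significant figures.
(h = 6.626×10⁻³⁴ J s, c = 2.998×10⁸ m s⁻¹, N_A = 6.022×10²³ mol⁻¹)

Φ = 0.681

Product: 8.39×10¹⁸ / 6.022×10²³ = 1.393×10⁻⁵ mol.
Photon energy at 379 nm: hc/λ = (6.626×10⁻³⁴)(2.998×10⁸)/(379×10⁻⁹) = 5.241×10⁻¹⁹ J.
Energy delivered: (2.41 mW)(6720 s) = 16.20 J.
Photons incident: 16.20 / 5.241×10⁻¹⁹ = 3.091×10¹⁹, i.e. 3.091×10¹⁹/6.022×10²³ = 5.133×10⁻⁵ mol.
Fraction absorbed: 1 − 10^(−0.221) = 0.3988.
Photons absorbed: 0.3988 × 5.133×10⁻⁵ = 2.047×10⁻⁵ mol.
Φ = 1.393×10⁻⁵ mol / 2.047×10⁻⁵ mol photons = 0.681.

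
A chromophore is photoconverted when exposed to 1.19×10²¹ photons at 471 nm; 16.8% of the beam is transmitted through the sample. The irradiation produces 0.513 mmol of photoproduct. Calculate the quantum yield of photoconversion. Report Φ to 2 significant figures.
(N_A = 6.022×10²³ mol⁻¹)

Product: 0.513 mmol = 5.13×10⁻⁴ mol.
Moles of photons: 1.19×10²¹ / 6.022×10²³ = 0.001976 mol.
Fraction absorbed: 1 − 16.8/100 = 0.8320.
Photons absorbed: 0.8320 × 0.001976 = 0.001644 mol.
Φ = 5.13×10⁻⁴ mol / 0.001644 mol photons = 0.31.

Φ = 0.31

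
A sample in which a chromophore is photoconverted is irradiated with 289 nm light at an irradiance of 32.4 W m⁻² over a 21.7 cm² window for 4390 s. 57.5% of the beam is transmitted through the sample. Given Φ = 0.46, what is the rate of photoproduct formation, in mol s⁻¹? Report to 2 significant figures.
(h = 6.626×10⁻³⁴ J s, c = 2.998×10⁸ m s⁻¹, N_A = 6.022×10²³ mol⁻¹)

Photon energy at 289 nm: hc/λ = (6.626×10⁻³⁴)(2.998×10⁸)/(289×10⁻⁹) = 6.874×10⁻¹⁹ J.
Energy delivered: (32.4 W m⁻²)(21.7×10⁻⁴ m²)(4390 s) = 308.7 J.
Photons incident: 308.7 / 6.874×10⁻¹⁹ = 4.491×10²⁰, i.e. 4.491×10²⁰/6.022×10²³ = 7.458×10⁻⁴ mol.
Fraction absorbed: 1 − 57.5/100 = 0.4250.
Photons absorbed: 0.4250 × 7.458×10⁻⁴ = 3.170×10⁻⁴ mol.
Product formed: 0.46 × 3.170×10⁻⁴ = 1.458×10⁻⁴ mol.
Rate: 1.458×10⁻⁴ / 4390 s = 3.3×10⁻⁸ mol s⁻¹.

3.3×10⁻⁸ mol s⁻¹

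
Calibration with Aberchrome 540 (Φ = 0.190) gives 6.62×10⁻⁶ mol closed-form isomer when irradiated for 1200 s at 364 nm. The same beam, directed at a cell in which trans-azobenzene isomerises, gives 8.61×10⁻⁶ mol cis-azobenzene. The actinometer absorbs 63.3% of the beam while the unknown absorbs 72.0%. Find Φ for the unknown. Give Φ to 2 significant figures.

Photons absorbed by the actinometer: 6.62×10⁻⁶ / 0.190 = 3.484×10⁻⁵ mol.
Incident flux: 3.484×10⁻⁵ / 0.633 = 5.504×10⁻⁵ einstein.
Absorbed by unknown: 0.720 × 5.504×10⁻⁵ = 3.963×10⁻⁵ mol.
Φ(unknown) = 8.61×10⁻⁶ / 3.963×10⁻⁵ = 0.22.

Φ = 0.22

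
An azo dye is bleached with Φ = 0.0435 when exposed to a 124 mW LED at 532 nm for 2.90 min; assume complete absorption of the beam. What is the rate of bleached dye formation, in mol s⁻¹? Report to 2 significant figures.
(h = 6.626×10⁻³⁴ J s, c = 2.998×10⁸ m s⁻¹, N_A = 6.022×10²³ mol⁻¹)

Photon energy at 532 nm: hc/λ = (6.626×10⁻³⁴)(2.998×10⁸)/(532×10⁻⁹) = 3.734×10⁻¹⁹ J.
Energy delivered: (124 mW)(174 s) = 21.58 J.
Photons incident: 21.58 / 3.734×10⁻¹⁹ = 5.779×10¹⁹, i.e. 5.779×10¹⁹/6.022×10²³ = 9.596×10⁻⁵ mol.
Product formed: 0.0435 × 9.596×10⁻⁵ = 4.174×10⁻⁶ mol.
Rate: 4.174×10⁻⁶ / 174 s = 2.4×10⁻⁸ mol s⁻¹.

2.4×10⁻⁸ mol s⁻¹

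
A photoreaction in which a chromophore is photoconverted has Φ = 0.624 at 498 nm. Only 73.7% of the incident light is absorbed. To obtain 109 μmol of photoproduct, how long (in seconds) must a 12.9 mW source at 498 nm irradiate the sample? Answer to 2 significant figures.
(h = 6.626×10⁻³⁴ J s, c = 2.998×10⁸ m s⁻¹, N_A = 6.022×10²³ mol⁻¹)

t ≈ 4400 s

Product: 109 μmol = 1.09×10⁻⁴ mol.
Photons that must be absorbed: 1.09×10⁻⁴ / 0.624 = 1.747×10⁻⁴ mol.
Incident photons needed: 1.747×10⁻⁴ / 0.737 = 2.370×10⁻⁴ mol.
Photon energy: hc/λ = 3.989×10⁻¹⁹ J; per mole, 2.402×10⁵ J mol⁻¹.
Energy required: 2.370×10⁻⁴ × 2.402×10⁵ = 56.93 J.
Time: 56.93 J / 0.0129 W = 4400 s.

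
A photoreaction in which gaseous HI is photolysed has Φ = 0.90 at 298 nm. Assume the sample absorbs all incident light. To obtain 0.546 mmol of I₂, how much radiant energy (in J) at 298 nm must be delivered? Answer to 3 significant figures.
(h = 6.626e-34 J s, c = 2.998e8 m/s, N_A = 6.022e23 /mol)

244 J

Product: 0.546 mmol = 5.46e-4 mol.
Photons that must be absorbed: 5.46e-4 / 0.90 = 6.067e-4 mol.
Photon energy: hc/λ = 6.666e-19 J; per mole, 4.014e5 J mol⁻¹.
Energy required: 6.067e-4 × 4.014e5 = 244 J.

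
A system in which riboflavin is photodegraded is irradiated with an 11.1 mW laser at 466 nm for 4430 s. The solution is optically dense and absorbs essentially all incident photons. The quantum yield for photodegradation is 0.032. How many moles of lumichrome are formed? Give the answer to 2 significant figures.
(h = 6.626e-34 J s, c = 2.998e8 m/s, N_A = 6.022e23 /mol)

6.1e-6 mol

Photon energy at 466 nm: hc/λ = (6.626e-34)(2.998e8)/(466e-9) = 4.263e-19 J.
Energy delivered: (11.1 mW)(4430 s) = 49.17 J.
Photons incident: 49.17 / 4.263e-19 = 1.153e20, i.e. 1.153e20/6.022e23 = 1.915e-4 mol.
Product: Φ × n_abs = 0.032 × 1.915e-4 = 6.128e-6 mol.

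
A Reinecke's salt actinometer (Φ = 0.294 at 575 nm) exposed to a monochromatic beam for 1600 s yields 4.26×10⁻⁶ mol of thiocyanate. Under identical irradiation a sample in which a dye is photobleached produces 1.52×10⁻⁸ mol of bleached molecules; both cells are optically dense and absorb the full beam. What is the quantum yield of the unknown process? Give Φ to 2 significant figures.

Photons absorbed by the actinometer: 4.26×10⁻⁶ / 0.294 = 1.449×10⁻⁵ mol.
Φ(unknown) = 1.52×10⁻⁸ / 1.449×10⁻⁵ = 0.0010.

Φ = 0.0010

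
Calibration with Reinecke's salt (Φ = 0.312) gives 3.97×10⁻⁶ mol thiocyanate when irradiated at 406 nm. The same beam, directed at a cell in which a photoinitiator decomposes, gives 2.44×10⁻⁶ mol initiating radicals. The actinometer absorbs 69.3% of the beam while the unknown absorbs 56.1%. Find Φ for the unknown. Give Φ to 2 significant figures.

Φ = 0.24

Photons absorbed by the actinometer: 3.97×10⁻⁶ / 0.312 = 1.272×10⁻⁵ mol.
Incident flux: 1.272×10⁻⁵ / 0.693 = 1.835×10⁻⁵ einstein.
Absorbed by unknown: 0.561 × 1.835×10⁻⁵ = 1.029×10⁻⁵ mol.
Φ(unknown) = 2.44×10⁻⁶ / 1.029×10⁻⁵ = 0.24.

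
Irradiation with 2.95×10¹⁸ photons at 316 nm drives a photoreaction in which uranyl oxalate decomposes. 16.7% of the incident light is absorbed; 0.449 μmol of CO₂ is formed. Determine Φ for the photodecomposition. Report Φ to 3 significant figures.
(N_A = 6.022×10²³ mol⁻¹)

Φ = 0.549

Product: 0.449 μmol = 4.49×10⁻⁷ mol.
Moles of photons: 2.95×10¹⁸ / 6.022×10²³ = 4.899×10⁻⁶ mol.
Photons absorbed: 0.167 × 4.899×10⁻⁶ = 8.181×10⁻⁷ mol.
Φ = 4.49×10⁻⁷ mol / 8.181×10⁻⁷ mol photons = 0.549.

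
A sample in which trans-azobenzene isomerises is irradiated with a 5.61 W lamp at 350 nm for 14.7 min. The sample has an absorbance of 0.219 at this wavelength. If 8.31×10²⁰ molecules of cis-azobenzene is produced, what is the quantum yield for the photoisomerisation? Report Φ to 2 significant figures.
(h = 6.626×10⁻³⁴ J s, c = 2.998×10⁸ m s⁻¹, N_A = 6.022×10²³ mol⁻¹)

Product: 8.31×10²⁰ / 6.022×10²³ = 0.001380 mol.
Photon energy at 350 nm: hc/λ = (6.626×10⁻³⁴)(2.998×10⁸)/(350×10⁻⁹) = 5.676×10⁻¹⁹ J.
Energy delivered: (5.61 W)(882 s) = 4948 J.
Photons incident: 4948 / 5.676×10⁻¹⁹ = 8.717×10²¹, i.e. 8.717×10²¹/6.022×10²³ = 0.01448 mol.
Fraction absorbed: 1 − 10^(−0.219) = 0.3961.
Photons absorbed: 0.3961 × 0.01448 = 0.005736 mol.
Φ = 0.001380 mol / 0.005736 mol photons = 0.24.

Φ = 0.24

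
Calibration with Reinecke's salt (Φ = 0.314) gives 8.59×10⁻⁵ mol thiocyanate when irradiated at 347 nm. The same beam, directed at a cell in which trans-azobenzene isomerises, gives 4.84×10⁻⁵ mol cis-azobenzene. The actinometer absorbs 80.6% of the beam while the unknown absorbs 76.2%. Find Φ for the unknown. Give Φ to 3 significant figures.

Φ = 0.187

Photons absorbed by the actinometer: 8.59×10⁻⁵ / 0.314 = 2.736×10⁻⁴ mol.
Incident flux: 2.736×10⁻⁴ / 0.806 = 3.395×10⁻⁴ einstein.
Absorbed by unknown: 0.762 × 3.395×10⁻⁴ = 2.587×10⁻⁴ mol.
Φ(unknown) = 4.84×10⁻⁵ / 2.587×10⁻⁴ = 0.187.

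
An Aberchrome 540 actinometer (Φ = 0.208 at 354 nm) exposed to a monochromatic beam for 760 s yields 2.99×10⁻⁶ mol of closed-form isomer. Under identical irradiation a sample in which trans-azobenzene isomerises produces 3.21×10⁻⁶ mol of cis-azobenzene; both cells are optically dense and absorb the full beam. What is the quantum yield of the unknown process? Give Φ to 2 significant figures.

Photons absorbed by the actinometer: 2.99×10⁻⁶ / 0.208 = 1.438×10⁻⁵ mol.
Φ(unknown) = 3.21×10⁻⁶ / 1.438×10⁻⁵ = 0.22.

Φ = 0.22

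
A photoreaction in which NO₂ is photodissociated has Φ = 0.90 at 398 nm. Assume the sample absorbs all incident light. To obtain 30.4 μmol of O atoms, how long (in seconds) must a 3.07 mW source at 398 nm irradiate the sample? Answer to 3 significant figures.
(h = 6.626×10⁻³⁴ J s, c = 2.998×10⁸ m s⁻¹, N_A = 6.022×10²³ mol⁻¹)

Product: 30.4 μmol = 3.04×10⁻⁵ mol.
Photons that must be absorbed: 3.04×10⁻⁵ / 0.90 = 3.378×10⁻⁵ mol.
Photon energy: hc/λ = 4.991×10⁻¹⁹ J; per mole, 3.006×10⁵ J mol⁻¹.
Energy required: 3.378×10⁻⁵ × 3.006×10⁵ = 10.15 J.
Time: 10.15 J / 0.00307 W = 3310 s.

t ≈ 3310 s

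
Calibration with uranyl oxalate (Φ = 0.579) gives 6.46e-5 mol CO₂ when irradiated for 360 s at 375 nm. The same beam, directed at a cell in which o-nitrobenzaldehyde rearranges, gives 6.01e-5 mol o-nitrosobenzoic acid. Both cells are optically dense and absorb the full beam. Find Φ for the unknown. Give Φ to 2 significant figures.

Photons absorbed by the actinometer: 6.46e-5 / 0.579 = 1.116e-4 mol.
Φ(unknown) = 6.01e-5 / 1.116e-4 = 0.54.

Φ = 0.54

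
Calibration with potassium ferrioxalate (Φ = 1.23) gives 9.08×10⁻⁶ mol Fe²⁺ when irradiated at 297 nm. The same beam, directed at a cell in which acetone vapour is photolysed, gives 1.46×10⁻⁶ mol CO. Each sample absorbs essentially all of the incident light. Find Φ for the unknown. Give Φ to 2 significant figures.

Φ = 0.20

Photons absorbed by the actinometer: 9.08×10⁻⁶ / 1.23 = 7.382×10⁻⁶ mol.
Φ(unknown) = 1.46×10⁻⁶ / 7.382×10⁻⁶ = 0.20.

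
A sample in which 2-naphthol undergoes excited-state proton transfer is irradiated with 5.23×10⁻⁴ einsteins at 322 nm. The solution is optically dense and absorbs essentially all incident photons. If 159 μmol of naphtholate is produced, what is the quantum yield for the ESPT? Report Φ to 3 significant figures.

Product: 159 μmol = 1.59×10⁻⁴ mol.
Φ = 1.59×10⁻⁴ mol / 5.23×10⁻⁴ mol photons = 0.304.

Φ = 0.304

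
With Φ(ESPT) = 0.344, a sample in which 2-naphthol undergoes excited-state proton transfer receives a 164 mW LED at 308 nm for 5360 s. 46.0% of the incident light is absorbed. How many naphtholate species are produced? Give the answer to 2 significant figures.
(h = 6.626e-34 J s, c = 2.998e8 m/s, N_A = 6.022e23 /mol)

2.2e20 species

Photon energy at 308 nm: hc/λ = (6.626e-34)(2.998e8)/(308e-9) = 6.450e-19 J.
Energy delivered: (164 mW)(5360 s) = 879.0 J.
Photons incident: 879.0 / 6.450e-19 = 1.363e21, i.e. 1.363e21/6.022e23 = 0.002263 mol.
Photons absorbed: 0.460 × 0.002263 = 0.001041 mol.
Product: Φ × n_abs = 0.344 × 0.001041 = 3.581e-4 mol.
As a count: 3.581e-4 × 6.022e23 = 2.2e20.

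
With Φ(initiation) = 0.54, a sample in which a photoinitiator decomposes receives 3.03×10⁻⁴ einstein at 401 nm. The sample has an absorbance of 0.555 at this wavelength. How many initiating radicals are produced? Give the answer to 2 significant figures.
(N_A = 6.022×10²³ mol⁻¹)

Fraction absorbed: 1 − 10^(−0.555) = 0.7214.
Photons absorbed: 0.7214 × 3.03×10⁻⁴ = 2.186×10⁻⁴ mol.
Product: Φ × n_abs = 0.54 × 2.186×10⁻⁴ = 1.180×10⁻⁴ mol.
As a count: 1.180×10⁻⁴ × 6.022×10²³ = 7.1×10¹⁹.

7.1×10¹⁹ initiating radicals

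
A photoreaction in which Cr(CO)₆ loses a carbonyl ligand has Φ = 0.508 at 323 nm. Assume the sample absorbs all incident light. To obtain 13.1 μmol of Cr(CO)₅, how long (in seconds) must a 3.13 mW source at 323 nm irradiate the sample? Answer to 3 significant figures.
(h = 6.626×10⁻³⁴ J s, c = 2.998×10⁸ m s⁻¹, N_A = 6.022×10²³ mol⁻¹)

t ≈ 3050 s

Product: 13.1 μmol = 1.31×10⁻⁵ mol.
Photons that must be absorbed: 1.31×10⁻⁵ / 0.508 = 2.579×10⁻⁵ mol.
Photon energy: hc/λ = 6.150×10⁻¹⁹ J; per mole, 3.704×10⁵ J mol⁻¹.
Energy required: 2.579×10⁻⁵ × 3.704×10⁵ = 9.553 J.
Time: 9.553 J / 0.00313 W = 3050 s.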